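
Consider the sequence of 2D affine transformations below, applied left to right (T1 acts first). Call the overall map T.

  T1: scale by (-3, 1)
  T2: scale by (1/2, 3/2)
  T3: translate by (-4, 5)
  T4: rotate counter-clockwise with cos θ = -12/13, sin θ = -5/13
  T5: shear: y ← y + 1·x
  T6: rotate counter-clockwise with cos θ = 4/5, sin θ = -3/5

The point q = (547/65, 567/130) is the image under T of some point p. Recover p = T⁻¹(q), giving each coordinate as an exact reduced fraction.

p = (1, -5)

T1 = [-3 0 0; 0 1 0; 0 0 1]
T2·T1 = [-3/2 0 0; 0 3/2 0; 0 0 1]
T3·…·T1 = [-3/2 0 -4; 0 3/2 5; 0 0 1]
T4·…·T1 = [18/13 15/26 73/13; 15/26 -18/13 -40/13; 0 0 1]
T5·…·T1 = [18/13 15/26 73/13; 51/26 -21/26 33/13; 0 0 1]
T6·…·T1 = [297/130 -3/130 391/65; 48/65 -129/130 -87/65; 0 0 1]
det M = -9/4; M⁻¹ = [86/195 -2/195 -8/3; 64/195 -66/65 -10/3; 0 0 1]
M⁻¹ · (547/65, 567/130)ᵀ = (1, -5)ᵀ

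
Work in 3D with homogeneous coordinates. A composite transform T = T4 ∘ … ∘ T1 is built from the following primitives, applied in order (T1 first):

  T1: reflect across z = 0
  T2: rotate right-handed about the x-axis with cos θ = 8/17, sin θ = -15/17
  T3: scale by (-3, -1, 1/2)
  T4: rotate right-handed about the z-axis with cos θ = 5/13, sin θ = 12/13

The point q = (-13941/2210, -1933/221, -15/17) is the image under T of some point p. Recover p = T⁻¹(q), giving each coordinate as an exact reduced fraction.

T1 = [1 0 0 0; 0 1 0 0; 0 0 -1 0; 0 0 0 1]
T2·T1 = [1 0 0 0; 0 8/17 -15/17 0; 0 -15/17 -8/17 0; 0 0 0 1]
T3·…·T1 = [-3 0 0 0; 0 -8/17 15/17 0; 0 -15/34 -4/17 0; 0 0 0 1]
T4·…·T1 = [-15/13 96/221 -180/221 0; -36/13 -40/221 75/221 0; 0 -15/34 -4/17 0; 0 0 0 1]
det M = -3/2; M⁻¹ = [-5/39 -4/13 0 0; 96/221 -40/221 -30/17 0; -180/221 75/221 -16/17 0; 0 0 0 1]
M⁻¹ · (-13941/2210, -1933/221, -15/17)ᵀ = (7/2, 2/5, 3)ᵀ

p = (7/2, 2/5, 3)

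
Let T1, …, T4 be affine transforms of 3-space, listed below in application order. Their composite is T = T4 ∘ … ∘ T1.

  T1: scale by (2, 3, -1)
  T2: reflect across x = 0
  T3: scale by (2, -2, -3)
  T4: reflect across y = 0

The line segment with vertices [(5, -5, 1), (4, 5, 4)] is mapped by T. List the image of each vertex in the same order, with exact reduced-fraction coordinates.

image vertices: (-20, -30, 3), (-16, 30, 12)

T1 scale by (2, 3, -1): (5, -5, 1) → (10, -15, -1); (4, 5, 4) → (8, 15, -4)
T2 reflect across x = 0: (10, -15, -1) → (-10, -15, -1); (8, 15, -4) → (-8, 15, -4)
T3 scale by (2, -2, -3): (-10, -15, -1) → (-20, 30, 3); (-8, 15, -4) → (-16, -30, 12)
T4 reflect across y = 0: (-20, 30, 3) → (-20, -30, 3); (-16, -30, 12) → (-16, 30, 12)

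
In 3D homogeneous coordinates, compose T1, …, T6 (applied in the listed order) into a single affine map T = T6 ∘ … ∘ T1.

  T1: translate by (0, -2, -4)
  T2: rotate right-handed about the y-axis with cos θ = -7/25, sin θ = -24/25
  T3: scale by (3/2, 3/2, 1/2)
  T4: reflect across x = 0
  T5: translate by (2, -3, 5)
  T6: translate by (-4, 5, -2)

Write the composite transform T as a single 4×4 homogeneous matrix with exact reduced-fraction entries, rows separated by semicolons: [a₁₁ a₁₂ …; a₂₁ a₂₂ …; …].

T = [21/50 0 36/25 -194/25; 0 3/2 0 -1; 12/25 0 -7/50 89/25; 0 0 0 1]

T1 = [1 0 0 0; 0 1 0 -2; 0 0 1 -4; 0 0 0 1]
T2·T1 = [-7/25 0 -24/25 96/25; 0 1 0 -2; 24/25 0 -7/25 28/25; 0 0 0 1]
T3·…·T1 = [-21/50 0 -36/25 144/25; 0 3/2 0 -3; 12/25 0 -7/50 14/25; 0 0 0 1]
T4·…·T1 = [21/50 0 36/25 -144/25; 0 3/2 0 -3; 12/25 0 -7/50 14/25; 0 0 0 1]
T5·…·T1 = [21/50 0 36/25 -94/25; 0 3/2 0 -6; 12/25 0 -7/50 139/25; 0 0 0 1]
T6·…·T1 = [21/50 0 36/25 -194/25; 0 3/2 0 -1; 12/25 0 -7/50 89/25; 0 0 0 1]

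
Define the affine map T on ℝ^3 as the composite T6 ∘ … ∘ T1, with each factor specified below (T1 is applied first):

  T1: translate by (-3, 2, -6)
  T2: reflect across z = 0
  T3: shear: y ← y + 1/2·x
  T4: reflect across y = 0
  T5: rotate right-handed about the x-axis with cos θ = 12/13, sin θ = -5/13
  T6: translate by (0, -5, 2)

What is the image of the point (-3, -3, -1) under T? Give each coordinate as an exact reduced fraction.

T(p) = (-6, 18/13, 90/13)

T1 translate by (-3, 2, -6): (-3, -3, -1) → (-6, -1, -7)
T2 reflect across z = 0: (-6, -1, -7) → (-6, -1, 7)
T3 shear: y ← y + 1/2·x: (-6, -1, 7) → (-6, -4, 7)
T4 reflect across y = 0: (-6, -4, 7) → (-6, 4, 7)
T5 rotate right-handed about the x-axis with cos θ = 12/13, sin θ = -5/13: (-6, 4, 7) → (-6, 83/13, 64/13)
T6 translate by (0, -5, 2): (-6, 83/13, 64/13) → (-6, 18/13, 90/13)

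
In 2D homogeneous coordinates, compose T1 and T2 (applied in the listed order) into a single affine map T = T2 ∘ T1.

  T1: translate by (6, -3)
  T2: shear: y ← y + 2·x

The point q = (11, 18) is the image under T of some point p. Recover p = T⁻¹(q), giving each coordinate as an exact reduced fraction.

T1 = [1 0 6; 0 1 -3; 0 0 1]
T2·T1 = [1 0 6; 2 1 9; 0 0 1]
det M = 1; M⁻¹ = [1 0 -6; -2 1 3; 0 0 1]
M⁻¹ · (11, 18)ᵀ = (5, -1)ᵀ

p = (5, -1)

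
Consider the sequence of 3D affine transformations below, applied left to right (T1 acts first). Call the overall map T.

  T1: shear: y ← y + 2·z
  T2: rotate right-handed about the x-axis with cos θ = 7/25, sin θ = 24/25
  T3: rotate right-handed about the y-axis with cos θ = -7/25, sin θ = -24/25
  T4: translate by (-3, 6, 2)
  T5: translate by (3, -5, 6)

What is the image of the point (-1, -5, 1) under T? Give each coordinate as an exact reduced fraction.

T1 shear: y ← y + 2·z: (-1, -5, 1) → (-1, -3, 1)
T2 rotate right-handed about the x-axis with cos θ = 7/25, sin θ = 24/25: (-1, -3, 1) → (-1, -9/5, -13/5)
T3 rotate right-handed about the y-axis with cos θ = -7/25, sin θ = -24/25: (-1, -9/5, -13/5) → (347/125, -9/5, -29/125)
T4 translate by (-3, 6, 2): (347/125, -9/5, -29/125) → (-28/125, 21/5, 221/125)
T5 translate by (3, -5, 6): (-28/125, 21/5, 221/125) → (347/125, -4/5, 971/125)

T(p) = (347/125, -4/5, 971/125)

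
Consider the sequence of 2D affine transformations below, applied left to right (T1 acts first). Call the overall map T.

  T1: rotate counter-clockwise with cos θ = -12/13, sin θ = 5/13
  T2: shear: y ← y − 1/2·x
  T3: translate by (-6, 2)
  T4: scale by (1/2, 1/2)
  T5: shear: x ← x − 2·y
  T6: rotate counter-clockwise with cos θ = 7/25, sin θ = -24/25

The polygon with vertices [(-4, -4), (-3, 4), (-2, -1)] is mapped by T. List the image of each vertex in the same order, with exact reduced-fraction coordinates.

T1 rotate counter-clockwise with cos θ = -12/13, sin θ = 5/13: (-4, -4) → (68/13, 28/13); (-3, 4) → (16/13, -63/13); (-2, -1) → (29/13, 2/13)
T2 shear: y ← y − 1/2·x: (68/13, 28/13) → (68/13, -6/13); (16/13, -63/13) → (16/13, -71/13); (29/13, 2/13) → (29/13, -25/26)
T3 translate by (-6, 2): (68/13, -6/13) → (-10/13, 20/13); (16/13, -71/13) → (-62/13, -45/13); (29/13, -25/26) → (-49/13, 27/26)
T4 scale by (1/2, 1/2): (-10/13, 20/13) → (-5/13, 10/13); (-62/13, -45/13) → (-31/13, -45/26); (-49/13, 27/26) → (-49/26, 27/52)
T5 shear: x ← x − 2·y: (-5/13, 10/13) → (-25/13, 10/13); (-31/13, -45/26) → (14/13, -45/26); (-49/26, 27/52) → (-38/13, 27/52)
T6 rotate counter-clockwise with cos θ = 7/25, sin θ = -24/25: (-25/13, 10/13) → (1/5, 134/65); (14/13, -45/26) → (-34/25, -987/650); (-38/13, 27/52) → (-8/25, 3837/1300)

image vertices: (1/5, 134/65), (-34/25, -987/650), (-8/25, 3837/1300)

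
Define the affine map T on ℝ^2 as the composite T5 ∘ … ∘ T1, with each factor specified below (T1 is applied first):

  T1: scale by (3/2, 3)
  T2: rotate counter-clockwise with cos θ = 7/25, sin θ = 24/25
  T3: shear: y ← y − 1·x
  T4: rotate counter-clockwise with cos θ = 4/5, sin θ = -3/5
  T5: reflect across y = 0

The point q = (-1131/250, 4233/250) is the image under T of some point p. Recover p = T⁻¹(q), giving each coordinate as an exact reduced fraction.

p = (-5, -3)

T1 = [3/2 0 0; 0 3 0; 0 0 1]
T2·T1 = [21/50 -72/25 0; 36/25 21/25 0; 0 0 1]
T3·…·T1 = [21/50 -72/25 0; 51/50 93/25 0; 0 0 1]
T4·…·T1 = [237/250 -9/125 0; 141/250 588/125 0; 0 0 1]
T5·…·T1 = [237/250 -9/125 0; -141/250 -588/125 0; 0 0 1]
det M = -9/2; M⁻¹ = [392/375 -2/125 0; -47/375 -79/375 0; 0 0 1]
M⁻¹ · (-1131/250, 4233/250)ᵀ = (-5, -3)ᵀ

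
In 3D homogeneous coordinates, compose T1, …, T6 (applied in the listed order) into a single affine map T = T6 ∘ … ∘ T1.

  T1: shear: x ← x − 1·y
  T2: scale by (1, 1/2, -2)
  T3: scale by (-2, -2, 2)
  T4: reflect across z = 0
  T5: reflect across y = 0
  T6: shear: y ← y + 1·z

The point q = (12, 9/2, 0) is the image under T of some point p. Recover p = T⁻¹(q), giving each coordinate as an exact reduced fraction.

p = (-3/2, 9/2, 0)

T1 = [1 -1 0 0; 0 1 0 0; 0 0 1 0; 0 0 0 1]
T2·T1 = [1 -1 0 0; 0 1/2 0 0; 0 0 -2 0; 0 0 0 1]
T3·…·T1 = [-2 2 0 0; 0 -1 0 0; 0 0 -4 0; 0 0 0 1]
T4·…·T1 = [-2 2 0 0; 0 -1 0 0; 0 0 4 0; 0 0 0 1]
T5·…·T1 = [-2 2 0 0; 0 1 0 0; 0 0 4 0; 0 0 0 1]
T6·…·T1 = [-2 2 0 0; 0 1 4 0; 0 0 4 0; 0 0 0 1]
det M = -8; M⁻¹ = [-1/2 1 -1 0; 0 1 -1 0; 0 0 1/4 0; 0 0 0 1]
M⁻¹ · (12, 9/2, 0)ᵀ = (-3/2, 9/2, 0)ᵀ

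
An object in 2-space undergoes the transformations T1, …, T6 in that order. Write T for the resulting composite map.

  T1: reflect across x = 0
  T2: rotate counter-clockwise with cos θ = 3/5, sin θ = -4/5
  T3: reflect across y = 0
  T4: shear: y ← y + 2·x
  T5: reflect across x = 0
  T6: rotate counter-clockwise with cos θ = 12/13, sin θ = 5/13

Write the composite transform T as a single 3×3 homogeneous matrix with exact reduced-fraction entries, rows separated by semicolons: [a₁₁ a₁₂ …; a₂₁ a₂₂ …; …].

T1 = [-1 0 0; 0 1 0; 0 0 1]
T2·T1 = [-3/5 4/5 0; 4/5 3/5 0; 0 0 1]
T3·…·T1 = [-3/5 4/5 0; -4/5 -3/5 0; 0 0 1]
T4·…·T1 = [-3/5 4/5 0; -2 1 0; 0 0 1]
T5·…·T1 = [3/5 -4/5 0; -2 1 0; 0 0 1]
T6·…·T1 = [86/65 -73/65 0; -21/13 8/13 0; 0 0 1]

T = [86/65 -73/65 0; -21/13 8/13 0; 0 0 1]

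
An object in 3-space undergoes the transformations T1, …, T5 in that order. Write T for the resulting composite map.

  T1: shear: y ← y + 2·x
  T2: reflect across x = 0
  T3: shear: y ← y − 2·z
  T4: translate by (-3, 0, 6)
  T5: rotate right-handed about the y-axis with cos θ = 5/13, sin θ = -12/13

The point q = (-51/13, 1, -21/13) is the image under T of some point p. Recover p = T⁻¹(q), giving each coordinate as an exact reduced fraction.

T1 = [1 0 0 0; 2 1 0 0; 0 0 1 0; 0 0 0 1]
T2·T1 = [-1 0 0 0; 2 1 0 0; 0 0 1 0; 0 0 0 1]
T3·…·T1 = [-1 0 0 0; 2 1 -2 0; 0 0 1 0; 0 0 0 1]
T4·…·T1 = [-1 0 0 -3; 2 1 -2 0; 0 0 1 6; 0 0 0 1]
T5·…·T1 = [-5/13 0 -12/13 -87/13; 2 1 -2 0; -12/13 0 5/13 -6/13; 0 0 0 1]
det M = -1; M⁻¹ = [-5/13 0 -12/13 -3; -14/13 1 34/13 -6; -12/13 0 5/13 -6; 0 0 0 1]
M⁻¹ · (-51/13, 1, -21/13)ᵀ = (0, -5, -3)ᵀ

p = (0, -5, -3)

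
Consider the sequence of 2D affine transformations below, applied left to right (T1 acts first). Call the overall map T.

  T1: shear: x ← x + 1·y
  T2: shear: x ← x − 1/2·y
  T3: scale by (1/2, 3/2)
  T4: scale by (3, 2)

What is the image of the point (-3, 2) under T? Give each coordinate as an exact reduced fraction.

T(p) = (-3, 6)

T1 shear: x ← x + 1·y: (-3, 2) → (-1, 2)
T2 shear: x ← x − 1/2·y: (-1, 2) → (-2, 2)
T3 scale by (1/2, 3/2): (-2, 2) → (-1, 3)
T4 scale by (3, 2): (-1, 3) → (-3, 6)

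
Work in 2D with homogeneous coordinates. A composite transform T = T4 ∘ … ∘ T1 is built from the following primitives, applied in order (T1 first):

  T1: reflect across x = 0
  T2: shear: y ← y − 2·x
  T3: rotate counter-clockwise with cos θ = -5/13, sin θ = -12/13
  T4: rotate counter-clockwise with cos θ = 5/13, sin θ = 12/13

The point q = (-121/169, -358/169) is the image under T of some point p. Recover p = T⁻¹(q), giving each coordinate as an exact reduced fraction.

p = (-1, 0)

T1 = [-1 0 0; 0 1 0; 0 0 1]
T2·T1 = [-1 0 0; 2 1 0; 0 0 1]
T3·…·T1 = [29/13 12/13 0; 2/13 -5/13 0; 0 0 1]
T4·…·T1 = [121/169 120/169 0; 358/169 119/169 0; 0 0 1]
det M = -1; M⁻¹ = [-119/169 120/169 0; 358/169 -121/169 0; 0 0 1]
M⁻¹ · (-121/169, -358/169)ᵀ = (-1, 0)ᵀ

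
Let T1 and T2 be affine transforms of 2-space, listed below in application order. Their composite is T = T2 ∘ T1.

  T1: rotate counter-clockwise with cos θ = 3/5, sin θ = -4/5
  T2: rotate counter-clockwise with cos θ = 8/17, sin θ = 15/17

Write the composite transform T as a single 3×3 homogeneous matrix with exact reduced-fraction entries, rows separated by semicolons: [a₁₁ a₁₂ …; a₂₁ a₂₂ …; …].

T1 = [3/5 4/5 0; -4/5 3/5 0; 0 0 1]
T2·T1 = [84/85 -13/85 0; 13/85 84/85 0; 0 0 1]

T = [84/85 -13/85 0; 13/85 84/85 0; 0 0 1]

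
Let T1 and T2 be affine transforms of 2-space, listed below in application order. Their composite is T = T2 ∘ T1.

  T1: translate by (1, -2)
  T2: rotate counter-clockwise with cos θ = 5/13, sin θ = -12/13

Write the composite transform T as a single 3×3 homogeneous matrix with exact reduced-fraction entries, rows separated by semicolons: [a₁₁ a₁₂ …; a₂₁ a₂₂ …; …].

T1 = [1 0 1; 0 1 -2; 0 0 1]
T2·T1 = [5/13 12/13 -19/13; -12/13 5/13 -22/13; 0 0 1]

T = [5/13 12/13 -19/13; -12/13 5/13 -22/13; 0 0 1]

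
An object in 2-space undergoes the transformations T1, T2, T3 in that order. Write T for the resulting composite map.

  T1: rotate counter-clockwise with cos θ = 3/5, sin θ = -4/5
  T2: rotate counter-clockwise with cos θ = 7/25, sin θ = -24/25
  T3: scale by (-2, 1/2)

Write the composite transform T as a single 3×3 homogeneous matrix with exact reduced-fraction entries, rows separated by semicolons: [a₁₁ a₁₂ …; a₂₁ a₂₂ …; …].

T1 = [3/5 4/5 0; -4/5 3/5 0; 0 0 1]
T2·T1 = [-3/5 4/5 0; -4/5 -3/5 0; 0 0 1]
T3·…·T1 = [6/5 -8/5 0; -2/5 -3/10 0; 0 0 1]

T = [6/5 -8/5 0; -2/5 -3/10 0; 0 0 1]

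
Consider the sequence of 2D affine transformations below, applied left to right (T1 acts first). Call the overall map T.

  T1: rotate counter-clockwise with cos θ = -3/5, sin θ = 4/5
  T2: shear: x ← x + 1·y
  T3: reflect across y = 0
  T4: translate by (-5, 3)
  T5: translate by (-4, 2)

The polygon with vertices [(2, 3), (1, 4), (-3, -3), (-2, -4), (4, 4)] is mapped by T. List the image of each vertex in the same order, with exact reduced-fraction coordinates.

T1 rotate counter-clockwise with cos θ = -3/5, sin θ = 4/5: (2, 3) → (-18/5, -1/5); (1, 4) → (-19/5, -8/5); (-3, -3) → (21/5, -3/5); (-2, -4) → (22/5, 4/5); (4, 4) → (-28/5, 4/5)
T2 shear: x ← x + 1·y: (-18/5, -1/5) → (-19/5, -1/5); (-19/5, -8/5) → (-27/5, -8/5); (21/5, -3/5) → (18/5, -3/5); (22/5, 4/5) → (26/5, 4/5); (-28/5, 4/5) → (-24/5, 4/5)
T3 reflect across y = 0: (-19/5, -1/5) → (-19/5, 1/5); (-27/5, -8/5) → (-27/5, 8/5); (18/5, -3/5) → (18/5, 3/5); (26/5, 4/5) → (26/5, -4/5); (-24/5, 4/5) → (-24/5, -4/5)
T4 translate by (-5, 3): (-19/5, 1/5) → (-44/5, 16/5); (-27/5, 8/5) → (-52/5, 23/5); (18/5, 3/5) → (-7/5, 18/5); (26/5, -4/5) → (1/5, 11/5); (-24/5, -4/5) → (-49/5, 11/5)
T5 translate by (-4, 2): (-44/5, 16/5) → (-64/5, 26/5); (-52/5, 23/5) → (-72/5, 33/5); (-7/5, 18/5) → (-27/5, 28/5); (1/5, 11/5) → (-19/5, 21/5); (-49/5, 11/5) → (-69/5, 21/5)

image vertices: (-64/5, 26/5), (-72/5, 33/5), (-27/5, 28/5), (-19/5, 21/5), (-69/5, 21/5)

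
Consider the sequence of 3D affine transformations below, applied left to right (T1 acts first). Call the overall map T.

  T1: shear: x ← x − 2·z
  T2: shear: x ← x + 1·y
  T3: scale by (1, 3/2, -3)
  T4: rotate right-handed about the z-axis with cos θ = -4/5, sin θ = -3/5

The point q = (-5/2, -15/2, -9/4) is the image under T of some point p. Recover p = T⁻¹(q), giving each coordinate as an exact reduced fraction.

T1 = [1 0 -2 0; 0 1 0 0; 0 0 1 0; 0 0 0 1]
T2·T1 = [1 1 -2 0; 0 1 0 0; 0 0 1 0; 0 0 0 1]
T3·…·T1 = [1 1 -2 0; 0 3/2 0 0; 0 0 -3 0; 0 0 0 1]
T4·…·T1 = [-4/5 1/10 8/5 0; -3/5 -9/5 6/5 0; 0 0 -3 0; 0 0 0 1]
det M = -9/2; M⁻¹ = [-6/5 -1/15 -2/3 0; 2/5 -8/15 0 0; 0 0 -1/3 0; 0 0 0 1]
M⁻¹ · (-5/2, -15/2, -9/4)ᵀ = (5, 3, 3/4)ᵀ

p = (5, 3, 3/4)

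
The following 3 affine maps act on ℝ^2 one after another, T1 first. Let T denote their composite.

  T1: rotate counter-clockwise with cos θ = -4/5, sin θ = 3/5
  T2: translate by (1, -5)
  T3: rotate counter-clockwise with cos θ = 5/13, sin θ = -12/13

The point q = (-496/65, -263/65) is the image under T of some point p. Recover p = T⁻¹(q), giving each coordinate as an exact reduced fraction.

T1 = [-4/5 -3/5 0; 3/5 -4/5 0; 0 0 1]
T2·T1 = [-4/5 -3/5 1; 3/5 -4/5 -5; 0 0 1]
T3·…·T1 = [16/65 -63/65 -55/13; 63/65 16/65 -37/13; 0 0 1]
det M = 1; M⁻¹ = [16/65 63/65 19/5; -63/65 16/65 -17/5; 0 0 1]
M⁻¹ · (-496/65, -263/65)ᵀ = (-2, 3)ᵀ

p = (-2, 3)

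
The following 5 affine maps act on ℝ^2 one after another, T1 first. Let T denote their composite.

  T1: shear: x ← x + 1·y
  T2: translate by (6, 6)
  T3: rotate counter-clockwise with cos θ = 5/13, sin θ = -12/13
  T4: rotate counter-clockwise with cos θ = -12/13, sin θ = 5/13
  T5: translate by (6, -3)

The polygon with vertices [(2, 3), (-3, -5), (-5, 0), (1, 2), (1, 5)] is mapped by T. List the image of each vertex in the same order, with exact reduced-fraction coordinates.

image vertices: (-3, 8), (5, -5), (0, -2), (-2, 6), (-5, 9)

T1 shear: x ← x + 1·y: (2, 3) → (5, 3); (-3, -5) → (-8, -5); (-5, 0) → (-5, 0); (1, 2) → (3, 2); (1, 5) → (6, 5)
T2 translate by (6, 6): (5, 3) → (11, 9); (-8, -5) → (-2, 1); (-5, 0) → (1, 6); (3, 2) → (9, 8); (6, 5) → (12, 11)
T3 rotate counter-clockwise with cos θ = 5/13, sin θ = -12/13: (11, 9) → (163/13, -87/13); (-2, 1) → (2/13, 29/13); (1, 6) → (77/13, 18/13); (9, 8) → (141/13, -68/13); (12, 11) → (192/13, -89/13)
T4 rotate counter-clockwise with cos θ = -12/13, sin θ = 5/13: (163/13, -87/13) → (-9, 11); (2/13, 29/13) → (-1, -2); (77/13, 18/13) → (-6, 1); (141/13, -68/13) → (-8, 9); (192/13, -89/13) → (-11, 12)
T5 translate by (6, -3): (-9, 11) → (-3, 8); (-1, -2) → (5, -5); (-6, 1) → (0, -2); (-8, 9) → (-2, 6); (-11, 12) → (-5, 9)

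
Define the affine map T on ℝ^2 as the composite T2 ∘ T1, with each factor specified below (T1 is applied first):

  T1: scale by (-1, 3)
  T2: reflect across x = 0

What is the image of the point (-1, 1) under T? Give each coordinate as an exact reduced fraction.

T(p) = (-1, 3)

T1 scale by (-1, 3): (-1, 1) → (1, 3)
T2 reflect across x = 0: (1, 3) → (-1, 3)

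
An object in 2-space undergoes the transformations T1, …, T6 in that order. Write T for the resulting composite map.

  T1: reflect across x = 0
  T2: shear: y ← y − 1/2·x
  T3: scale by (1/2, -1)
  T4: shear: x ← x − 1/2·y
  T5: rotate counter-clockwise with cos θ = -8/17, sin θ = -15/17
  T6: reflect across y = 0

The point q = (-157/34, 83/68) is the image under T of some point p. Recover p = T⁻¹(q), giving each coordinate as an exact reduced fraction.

p = (-3, 5)

T1 = [-1 0 0; 0 1 0; 0 0 1]
T2·T1 = [-1 0 0; 1/2 1 0; 0 0 1]
T3·…·T1 = [-1/2 0 0; -1/2 -1 0; 0 0 1]
T4·…·T1 = [-1/4 1/2 0; -1/2 -1 0; 0 0 1]
T5·…·T1 = [-11/34 -19/17 0; 31/68 1/34 0; 0 0 1]
T6·…·T1 = [-11/34 -19/17 0; -31/68 -1/34 0; 0 0 1]
det M = -1/2; M⁻¹ = [1/17 -38/17 0; -31/34 11/17 0; 0 0 1]
M⁻¹ · (-157/34, 83/68)ᵀ = (-3, 5)ᵀ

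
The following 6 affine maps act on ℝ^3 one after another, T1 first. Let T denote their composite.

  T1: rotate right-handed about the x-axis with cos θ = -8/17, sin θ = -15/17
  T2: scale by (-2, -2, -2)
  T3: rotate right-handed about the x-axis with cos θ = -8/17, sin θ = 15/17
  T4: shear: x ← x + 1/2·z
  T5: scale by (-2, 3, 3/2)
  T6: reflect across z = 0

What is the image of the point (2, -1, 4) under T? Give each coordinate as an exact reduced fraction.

T(p) = (16, 6, 12)

T1 rotate right-handed about the x-axis with cos θ = -8/17, sin θ = -15/17: (2, -1, 4) → (2, 4, -1)
T2 scale by (-2, -2, -2): (2, 4, -1) → (-4, -8, 2)
T3 rotate right-handed about the x-axis with cos θ = -8/17, sin θ = 15/17: (-4, -8, 2) → (-4, 2, -8)
T4 shear: x ← x + 1/2·z: (-4, 2, -8) → (-8, 2, -8)
T5 scale by (-2, 3, 3/2): (-8, 2, -8) → (16, 6, -12)
T6 reflect across z = 0: (16, 6, -12) → (16, 6, 12)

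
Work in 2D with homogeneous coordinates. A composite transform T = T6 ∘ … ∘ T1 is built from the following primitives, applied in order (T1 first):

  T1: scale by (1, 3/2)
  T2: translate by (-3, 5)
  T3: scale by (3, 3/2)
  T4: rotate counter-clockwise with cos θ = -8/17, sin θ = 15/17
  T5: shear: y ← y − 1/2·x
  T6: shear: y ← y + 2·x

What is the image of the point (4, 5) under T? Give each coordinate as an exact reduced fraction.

T1 scale by (1, 3/2): (4, 5) → (4, 15/2)
T2 translate by (-3, 5): (4, 15/2) → (1, 25/2)
T3 scale by (3, 3/2): (1, 25/2) → (3, 75/4)
T4 rotate counter-clockwise with cos θ = -8/17, sin θ = 15/17: (3, 75/4) → (-1221/68, -105/17)
T5 shear: y ← y − 1/2·x: (-1221/68, -105/17) → (-1221/68, 381/136)
T6 shear: y ← y + 2·x: (-1221/68, 381/136) → (-1221/68, -4503/136)

T(p) = (-1221/68, -4503/136)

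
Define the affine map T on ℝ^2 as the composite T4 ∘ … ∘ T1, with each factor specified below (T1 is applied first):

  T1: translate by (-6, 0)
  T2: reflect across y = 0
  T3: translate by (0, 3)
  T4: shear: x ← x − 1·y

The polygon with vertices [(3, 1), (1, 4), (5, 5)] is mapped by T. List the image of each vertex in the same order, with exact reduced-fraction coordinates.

image vertices: (-5, 2), (-4, -1), (1, -2)

T1 translate by (-6, 0): (3, 1) → (-3, 1); (1, 4) → (-5, 4); (5, 5) → (-1, 5)
T2 reflect across y = 0: (-3, 1) → (-3, -1); (-5, 4) → (-5, -4); (-1, 5) → (-1, -5)
T3 translate by (0, 3): (-3, -1) → (-3, 2); (-5, -4) → (-5, -1); (-1, -5) → (-1, -2)
T4 shear: x ← x − 1·y: (-3, 2) → (-5, 2); (-5, -1) → (-4, -1); (-1, -2) → (1, -2)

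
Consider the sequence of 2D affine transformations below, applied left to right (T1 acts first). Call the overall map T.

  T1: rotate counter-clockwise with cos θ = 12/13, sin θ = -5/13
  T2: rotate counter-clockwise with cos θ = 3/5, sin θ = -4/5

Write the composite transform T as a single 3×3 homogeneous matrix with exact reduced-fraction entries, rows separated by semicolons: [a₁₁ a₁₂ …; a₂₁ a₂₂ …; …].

T = [16/65 63/65 0; -63/65 16/65 0; 0 0 1]

T1 = [12/13 5/13 0; -5/13 12/13 0; 0 0 1]
T2·T1 = [16/65 63/65 0; -63/65 16/65 0; 0 0 1]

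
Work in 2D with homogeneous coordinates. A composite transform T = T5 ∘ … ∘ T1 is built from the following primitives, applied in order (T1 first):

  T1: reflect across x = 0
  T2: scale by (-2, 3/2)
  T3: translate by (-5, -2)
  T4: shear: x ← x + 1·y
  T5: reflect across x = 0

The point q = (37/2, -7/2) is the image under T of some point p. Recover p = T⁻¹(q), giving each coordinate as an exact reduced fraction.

p = (-5, -1)

T1 = [-1 0 0; 0 1 0; 0 0 1]
T2·T1 = [2 0 0; 0 3/2 0; 0 0 1]
T3·…·T1 = [2 0 -5; 0 3/2 -2; 0 0 1]
T4·…·T1 = [2 3/2 -7; 0 3/2 -2; 0 0 1]
T5·…·T1 = [-2 -3/2 7; 0 3/2 -2; 0 0 1]
det M = -3; M⁻¹ = [-1/2 -1/2 5/2; 0 2/3 4/3; 0 0 1]
M⁻¹ · (37/2, -7/2)ᵀ = (-5, -1)ᵀ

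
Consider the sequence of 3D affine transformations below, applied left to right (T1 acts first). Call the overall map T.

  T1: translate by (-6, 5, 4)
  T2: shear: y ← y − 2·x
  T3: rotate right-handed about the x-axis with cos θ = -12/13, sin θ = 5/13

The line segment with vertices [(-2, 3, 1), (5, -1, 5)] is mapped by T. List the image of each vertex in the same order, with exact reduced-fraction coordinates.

T1 translate by (-6, 5, 4): (-2, 3, 1) → (-8, 8, 5); (5, -1, 5) → (-1, 4, 9)
T2 shear: y ← y − 2·x: (-8, 8, 5) → (-8, 24, 5); (-1, 4, 9) → (-1, 6, 9)
T3 rotate right-handed about the x-axis with cos θ = -12/13, sin θ = 5/13: (-8, 24, 5) → (-8, -313/13, 60/13); (-1, 6, 9) → (-1, -9, -6)

image vertices: (-8, -313/13, 60/13), (-1, -9, -6)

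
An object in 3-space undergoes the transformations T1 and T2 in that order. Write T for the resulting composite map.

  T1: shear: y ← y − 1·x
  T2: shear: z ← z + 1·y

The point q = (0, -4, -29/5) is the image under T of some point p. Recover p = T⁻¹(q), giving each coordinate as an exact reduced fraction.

T1 = [1 0 0 0; -1 1 0 0; 0 0 1 0; 0 0 0 1]
T2·T1 = [1 0 0 0; -1 1 0 0; -1 1 1 0; 0 0 0 1]
det M = 1; M⁻¹ = [1 0 0 0; 1 1 0 0; 0 -1 1 0; 0 0 0 1]
M⁻¹ · (0, -4, -29/5)ᵀ = (0, -4, -9/5)ᵀ

p = (0, -4, -9/5)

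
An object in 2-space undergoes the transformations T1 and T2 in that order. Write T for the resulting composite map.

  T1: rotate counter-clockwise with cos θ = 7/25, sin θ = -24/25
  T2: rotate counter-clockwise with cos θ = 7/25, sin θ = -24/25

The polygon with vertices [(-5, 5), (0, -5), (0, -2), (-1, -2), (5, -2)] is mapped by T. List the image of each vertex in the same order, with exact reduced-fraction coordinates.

image vertices: (863/125, -191/125), (-336/125, 527/125), (-672/625, 1054/625), (-29/125, 278/125), (-3307/625, -626/625)

T1 rotate counter-clockwise with cos θ = 7/25, sin θ = -24/25: (-5, 5) → (17/5, 31/5); (0, -5) → (-24/5, -7/5); (0, -2) → (-48/25, -14/25); (-1, -2) → (-11/5, 2/5); (5, -2) → (-13/25, -134/25)
T2 rotate counter-clockwise with cos θ = 7/25, sin θ = -24/25: (17/5, 31/5) → (863/125, -191/125); (-24/5, -7/5) → (-336/125, 527/125); (-48/25, -14/25) → (-672/625, 1054/625); (-11/5, 2/5) → (-29/125, 278/125); (-13/25, -134/25) → (-3307/625, -626/625)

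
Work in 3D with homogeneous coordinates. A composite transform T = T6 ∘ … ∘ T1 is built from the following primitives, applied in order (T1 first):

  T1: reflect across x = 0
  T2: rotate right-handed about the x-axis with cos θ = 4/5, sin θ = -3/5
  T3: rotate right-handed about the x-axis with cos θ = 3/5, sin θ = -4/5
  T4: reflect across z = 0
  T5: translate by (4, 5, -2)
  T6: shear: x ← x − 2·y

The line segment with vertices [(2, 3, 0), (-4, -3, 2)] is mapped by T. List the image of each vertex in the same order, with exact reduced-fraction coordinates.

T1 reflect across x = 0: (2, 3, 0) → (-2, 3, 0); (-4, -3, 2) → (4, -3, 2)
T2 rotate right-handed about the x-axis with cos θ = 4/5, sin θ = -3/5: (-2, 3, 0) → (-2, 12/5, -9/5); (4, -3, 2) → (4, -6/5, 17/5)
T3 rotate right-handed about the x-axis with cos θ = 3/5, sin θ = -4/5: (-2, 12/5, -9/5) → (-2, 0, -3); (4, -6/5, 17/5) → (4, 2, 3)
T4 reflect across z = 0: (-2, 0, -3) → (-2, 0, 3); (4, 2, 3) → (4, 2, -3)
T5 translate by (4, 5, -2): (-2, 0, 3) → (2, 5, 1); (4, 2, -3) → (8, 7, -5)
T6 shear: x ← x − 2·y: (2, 5, 1) → (-8, 5, 1); (8, 7, -5) → (-6, 7, -5)

image vertices: (-8, 5, 1), (-6, 7, -5)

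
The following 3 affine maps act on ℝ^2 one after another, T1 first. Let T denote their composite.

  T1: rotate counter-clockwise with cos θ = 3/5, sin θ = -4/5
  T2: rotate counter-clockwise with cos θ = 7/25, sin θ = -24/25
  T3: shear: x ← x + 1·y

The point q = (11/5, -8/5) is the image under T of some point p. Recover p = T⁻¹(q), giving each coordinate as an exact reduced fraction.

p = (-1, 4)

T1 = [3/5 4/5 0; -4/5 3/5 0; 0 0 1]
T2·T1 = [-3/5 4/5 0; -4/5 -3/5 0; 0 0 1]
T3·…·T1 = [-7/5 1/5 0; -4/5 -3/5 0; 0 0 1]
det M = 1; M⁻¹ = [-3/5 -1/5 0; 4/5 -7/5 0; 0 0 1]
M⁻¹ · (11/5, -8/5)ᵀ = (-1, 4)ᵀ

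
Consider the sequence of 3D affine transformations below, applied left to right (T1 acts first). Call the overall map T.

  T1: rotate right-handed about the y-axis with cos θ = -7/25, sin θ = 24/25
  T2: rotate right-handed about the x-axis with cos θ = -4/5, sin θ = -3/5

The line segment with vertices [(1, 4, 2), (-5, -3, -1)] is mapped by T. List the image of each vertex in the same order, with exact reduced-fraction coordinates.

T1 rotate right-handed about the y-axis with cos θ = -7/25, sin θ = 24/25: (1, 4, 2) → (41/25, 4, -38/25); (-5, -3, -1) → (11/25, -3, 127/25)
T2 rotate right-handed about the x-axis with cos θ = -4/5, sin θ = -3/5: (41/25, 4, -38/25) → (41/25, -514/125, -148/125); (11/25, -3, 127/25) → (11/25, 681/125, -283/125)

image vertices: (41/25, -514/125, -148/125), (11/25, 681/125, -283/125)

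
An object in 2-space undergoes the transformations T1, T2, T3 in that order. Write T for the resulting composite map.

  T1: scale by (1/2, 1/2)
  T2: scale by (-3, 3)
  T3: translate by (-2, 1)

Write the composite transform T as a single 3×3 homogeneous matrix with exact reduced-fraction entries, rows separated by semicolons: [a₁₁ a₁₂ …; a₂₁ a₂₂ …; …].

T = [-3/2 0 -2; 0 3/2 1; 0 0 1]

T1 = [1/2 0 0; 0 1/2 0; 0 0 1]
T2·T1 = [-3/2 0 0; 0 3/2 0; 0 0 1]
T3·…·T1 = [-3/2 0 -2; 0 3/2 1; 0 0 1]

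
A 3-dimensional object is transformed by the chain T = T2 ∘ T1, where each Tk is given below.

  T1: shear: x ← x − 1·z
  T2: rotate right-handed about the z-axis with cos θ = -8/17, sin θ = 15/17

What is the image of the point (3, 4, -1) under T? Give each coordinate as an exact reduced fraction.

T(p) = (-92/17, 28/17, -1)

T1 shear: x ← x − 1·z: (3, 4, -1) → (4, 4, -1)
T2 rotate right-handed about the z-axis with cos θ = -8/17, sin θ = 15/17: (4, 4, -1) → (-92/17, 28/17, -1)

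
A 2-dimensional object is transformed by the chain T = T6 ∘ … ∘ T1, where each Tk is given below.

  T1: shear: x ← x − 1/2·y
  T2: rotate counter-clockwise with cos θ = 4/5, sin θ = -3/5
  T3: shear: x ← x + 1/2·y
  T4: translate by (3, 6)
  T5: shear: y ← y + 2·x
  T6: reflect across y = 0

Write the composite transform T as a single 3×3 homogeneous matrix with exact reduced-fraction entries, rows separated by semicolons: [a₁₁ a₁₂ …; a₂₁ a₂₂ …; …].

T1 = [1 -1/2 0; 0 1 0; 0 0 1]
T2·T1 = [4/5 1/5 0; -3/5 11/10 0; 0 0 1]
T3·…·T1 = [1/2 3/4 0; -3/5 11/10 0; 0 0 1]
T4·…·T1 = [1/2 3/4 3; -3/5 11/10 6; 0 0 1]
T5·…·T1 = [1/2 3/4 3; 2/5 13/5 12; 0 0 1]
T6·…·T1 = [1/2 3/4 3; -2/5 -13/5 -12; 0 0 1]

T = [1/2 3/4 3; -2/5 -13/5 -12; 0 0 1]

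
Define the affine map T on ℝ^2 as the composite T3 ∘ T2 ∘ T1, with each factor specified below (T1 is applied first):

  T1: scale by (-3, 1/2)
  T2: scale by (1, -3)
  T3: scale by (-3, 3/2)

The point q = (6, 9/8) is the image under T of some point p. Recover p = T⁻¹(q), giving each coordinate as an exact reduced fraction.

p = (2/3, -1/2)

T1 = [-3 0 0; 0 1/2 0; 0 0 1]
T2·T1 = [-3 0 0; 0 -3/2 0; 0 0 1]
T3·…·T1 = [9 0 0; 0 -9/4 0; 0 0 1]
det M = -81/4; M⁻¹ = [1/9 0 0; 0 -4/9 0; 0 0 1]
M⁻¹ · (6, 9/8)ᵀ = (2/3, -1/2)ᵀ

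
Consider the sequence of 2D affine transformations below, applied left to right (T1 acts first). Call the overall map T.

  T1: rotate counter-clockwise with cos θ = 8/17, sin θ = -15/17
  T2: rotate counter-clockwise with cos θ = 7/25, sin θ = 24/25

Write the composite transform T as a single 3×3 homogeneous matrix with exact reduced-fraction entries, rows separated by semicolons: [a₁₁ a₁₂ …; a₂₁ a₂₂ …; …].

T1 = [8/17 15/17 0; -15/17 8/17 0; 0 0 1]
T2·T1 = [416/425 -87/425 0; 87/425 416/425 0; 0 0 1]

T = [416/425 -87/425 0; 87/425 416/425 0; 0 0 1]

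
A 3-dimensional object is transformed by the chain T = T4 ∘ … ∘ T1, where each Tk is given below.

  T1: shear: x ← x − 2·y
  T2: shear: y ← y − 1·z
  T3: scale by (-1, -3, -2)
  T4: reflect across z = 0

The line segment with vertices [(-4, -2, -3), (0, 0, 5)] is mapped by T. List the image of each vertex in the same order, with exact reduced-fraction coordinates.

T1 shear: x ← x − 2·y: (-4, -2, -3) → (0, -2, -3); (0, 0, 5) → (0, 0, 5)
T2 shear: y ← y − 1·z: (0, -2, -3) → (0, 1, -3); (0, 0, 5) → (0, -5, 5)
T3 scale by (-1, -3, -2): (0, 1, -3) → (0, -3, 6); (0, -5, 5) → (0, 15, -10)
T4 reflect across z = 0: (0, -3, 6) → (0, -3, -6); (0, 15, -10) → (0, 15, 10)

image vertices: (0, -3, -6), (0, 15, 10)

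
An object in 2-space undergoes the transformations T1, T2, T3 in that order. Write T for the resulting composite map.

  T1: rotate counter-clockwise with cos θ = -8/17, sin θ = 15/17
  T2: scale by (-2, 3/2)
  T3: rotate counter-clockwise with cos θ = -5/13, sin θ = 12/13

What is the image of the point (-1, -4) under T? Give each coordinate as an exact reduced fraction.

T(p) = (22/13, -207/26)

T1 rotate counter-clockwise with cos θ = -8/17, sin θ = 15/17: (-1, -4) → (4, 1)
T2 scale by (-2, 3/2): (4, 1) → (-8, 3/2)
T3 rotate counter-clockwise with cos θ = -5/13, sin θ = 12/13: (-8, 3/2) → (22/13, -207/26)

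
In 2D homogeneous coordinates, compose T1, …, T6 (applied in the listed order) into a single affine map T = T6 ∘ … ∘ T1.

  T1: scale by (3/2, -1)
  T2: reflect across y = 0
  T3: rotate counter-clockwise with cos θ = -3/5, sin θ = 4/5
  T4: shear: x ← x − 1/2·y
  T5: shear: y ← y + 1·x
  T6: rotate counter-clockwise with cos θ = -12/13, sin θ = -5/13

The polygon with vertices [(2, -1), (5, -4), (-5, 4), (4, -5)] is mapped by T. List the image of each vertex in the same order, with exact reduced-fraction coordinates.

T1 scale by (3/2, -1): (2, -1) → (3, 1); (5, -4) → (15/2, 4); (-5, 4) → (-15/2, -4); (4, -5) → (6, 5)
T2 reflect across y = 0: (3, 1) → (3, -1); (15/2, 4) → (15/2, -4); (-15/2, -4) → (-15/2, 4); (6, 5) → (6, -5)
T3 rotate counter-clockwise with cos θ = -3/5, sin θ = 4/5: (3, -1) → (-1, 3); (15/2, -4) → (-13/10, 42/5); (-15/2, 4) → (13/10, -42/5); (6, -5) → (2/5, 39/5)
T4 shear: x ← x − 1/2·y: (-1, 3) → (-5/2, 3); (-13/10, 42/5) → (-11/2, 42/5); (13/10, -42/5) → (11/2, -42/5); (2/5, 39/5) → (-7/2, 39/5)
T5 shear: y ← y + 1·x: (-5/2, 3) → (-5/2, 1/2); (-11/2, 42/5) → (-11/2, 29/10); (11/2, -42/5) → (11/2, -29/10); (-7/2, 39/5) → (-7/2, 43/10)
T6 rotate counter-clockwise with cos θ = -12/13, sin θ = -5/13: (-5/2, 1/2) → (5/2, 1/2); (-11/2, 29/10) → (161/26, -73/130); (11/2, -29/10) → (-161/26, 73/130); (-7/2, 43/10) → (127/26, -341/130)

image vertices: (5/2, 1/2), (161/26, -73/130), (-161/26, 73/130), (127/26, -341/130)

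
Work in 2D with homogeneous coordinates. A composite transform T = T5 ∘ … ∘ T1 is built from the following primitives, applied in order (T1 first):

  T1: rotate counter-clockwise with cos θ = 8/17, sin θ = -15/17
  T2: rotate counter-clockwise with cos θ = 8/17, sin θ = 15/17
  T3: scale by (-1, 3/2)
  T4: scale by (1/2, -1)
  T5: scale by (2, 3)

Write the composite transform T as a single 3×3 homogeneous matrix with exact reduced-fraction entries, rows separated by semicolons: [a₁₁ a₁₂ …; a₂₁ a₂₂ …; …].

T = [-1 0 0; 0 -9/2 0; 0 0 1]

T1 = [8/17 15/17 0; -15/17 8/17 0; 0 0 1]
T2·T1 = [1 0 0; 0 1 0; 0 0 1]
T3·…·T1 = [-1 0 0; 0 3/2 0; 0 0 1]
T4·…·T1 = [-1/2 0 0; 0 -3/2 0; 0 0 1]
T5·…·T1 = [-1 0 0; 0 -9/2 0; 0 0 1]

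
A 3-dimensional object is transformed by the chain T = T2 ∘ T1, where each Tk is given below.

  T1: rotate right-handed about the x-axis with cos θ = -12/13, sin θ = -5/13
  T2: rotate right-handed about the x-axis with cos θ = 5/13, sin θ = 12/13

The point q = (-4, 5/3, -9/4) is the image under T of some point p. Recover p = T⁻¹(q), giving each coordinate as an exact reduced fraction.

p = (-4, 9/4, 5/3)

T1 = [1 0 0 0; 0 -12/13 5/13 0; 0 -5/13 -12/13 0; 0 0 0 1]
T2·T1 = [1 0 0 0; 0 0 1 0; 0 -1 0 0; 0 0 0 1]
det M = 1; M⁻¹ = [1 0 0 0; 0 0 -1 0; 0 1 0 0; 0 0 0 1]
M⁻¹ · (-4, 5/3, -9/4)ᵀ = (-4, 9/4, 5/3)ᵀ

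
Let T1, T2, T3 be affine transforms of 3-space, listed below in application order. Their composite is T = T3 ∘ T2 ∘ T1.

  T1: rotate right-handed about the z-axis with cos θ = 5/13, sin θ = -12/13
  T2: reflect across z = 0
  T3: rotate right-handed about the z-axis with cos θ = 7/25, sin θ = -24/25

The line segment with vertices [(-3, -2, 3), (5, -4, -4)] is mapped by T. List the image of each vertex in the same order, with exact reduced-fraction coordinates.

image vertices: (27/25, 86/25, -3), (-2081/325, -8/325, 4)

T1 rotate right-handed about the z-axis with cos θ = 5/13, sin θ = -12/13: (-3, -2, 3) → (-3, 2, 3); (5, -4, -4) → (-23/13, -80/13, -4)
T2 reflect across z = 0: (-3, 2, 3) → (-3, 2, -3); (-23/13, -80/13, -4) → (-23/13, -80/13, 4)
T3 rotate right-handed about the z-axis with cos θ = 7/25, sin θ = -24/25: (-3, 2, -3) → (27/25, 86/25, -3); (-23/13, -80/13, 4) → (-2081/325, -8/325, 4)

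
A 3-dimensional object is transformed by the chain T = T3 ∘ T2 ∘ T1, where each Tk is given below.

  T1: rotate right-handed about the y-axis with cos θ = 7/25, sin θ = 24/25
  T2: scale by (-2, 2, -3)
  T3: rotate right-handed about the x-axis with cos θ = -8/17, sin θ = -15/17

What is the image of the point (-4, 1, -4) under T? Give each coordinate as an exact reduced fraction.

T(p) = (248/25, -692/85, 882/425)

T1 rotate right-handed about the y-axis with cos θ = 7/25, sin θ = 24/25: (-4, 1, -4) → (-124/25, 1, 68/25)
T2 scale by (-2, 2, -3): (-124/25, 1, 68/25) → (248/25, 2, -204/25)
T3 rotate right-handed about the x-axis with cos θ = -8/17, sin θ = -15/17: (248/25, 2, -204/25) → (248/25, -692/85, 882/425)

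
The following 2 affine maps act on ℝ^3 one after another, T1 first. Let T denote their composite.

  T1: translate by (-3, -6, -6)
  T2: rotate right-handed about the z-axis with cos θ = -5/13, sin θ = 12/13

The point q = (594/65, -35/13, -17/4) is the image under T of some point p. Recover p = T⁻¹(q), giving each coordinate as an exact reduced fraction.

p = (-3, -7/5, 7/4)

T1 = [1 0 0 -3; 0 1 0 -6; 0 0 1 -6; 0 0 0 1]
T2·T1 = [-5/13 -12/13 0 87/13; 12/13 -5/13 0 -6/13; 0 0 1 -6; 0 0 0 1]
det M = 1; M⁻¹ = [-5/13 12/13 0 3; -12/13 -5/13 0 6; 0 0 1 6; 0 0 0 1]
M⁻¹ · (594/65, -35/13, -17/4)ᵀ = (-3, -7/5, 7/4)ᵀ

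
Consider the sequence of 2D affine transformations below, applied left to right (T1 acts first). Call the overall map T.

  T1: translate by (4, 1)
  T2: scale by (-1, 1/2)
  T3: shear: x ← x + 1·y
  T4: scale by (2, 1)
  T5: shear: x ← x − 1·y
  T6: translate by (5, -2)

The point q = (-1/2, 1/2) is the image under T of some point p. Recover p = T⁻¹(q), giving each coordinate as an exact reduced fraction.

T1 = [1 0 4; 0 1 1; 0 0 1]
T2·T1 = [-1 0 -4; 0 1/2 1/2; 0 0 1]
T3·…·T1 = [-1 1/2 -7/2; 0 1/2 1/2; 0 0 1]
T4·…·T1 = [-2 1 -7; 0 1/2 1/2; 0 0 1]
T5·…·T1 = [-2 1/2 -15/2; 0 1/2 1/2; 0 0 1]
T6·…·T1 = [-2 1/2 -5/2; 0 1/2 -3/2; 0 0 1]
det M = -1; M⁻¹ = [-1/2 1/2 -1/2; 0 2 3; 0 0 1]
M⁻¹ · (-1/2, 1/2)ᵀ = (0, 4)ᵀ

p = (0, 4)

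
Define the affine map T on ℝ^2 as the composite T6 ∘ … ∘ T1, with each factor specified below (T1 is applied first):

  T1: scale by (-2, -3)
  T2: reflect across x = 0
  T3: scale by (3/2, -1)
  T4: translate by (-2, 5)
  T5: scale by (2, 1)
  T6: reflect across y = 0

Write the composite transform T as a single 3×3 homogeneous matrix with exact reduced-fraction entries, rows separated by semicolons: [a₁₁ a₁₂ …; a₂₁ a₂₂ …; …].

T1 = [-2 0 0; 0 -3 0; 0 0 1]
T2·T1 = [2 0 0; 0 -3 0; 0 0 1]
T3·…·T1 = [3 0 0; 0 3 0; 0 0 1]
T4·…·T1 = [3 0 -2; 0 3 5; 0 0 1]
T5·…·T1 = [6 0 -4; 0 3 5; 0 0 1]
T6·…·T1 = [6 0 -4; 0 -3 -5; 0 0 1]

T = [6 0 -4; 0 -3 -5; 0 0 1]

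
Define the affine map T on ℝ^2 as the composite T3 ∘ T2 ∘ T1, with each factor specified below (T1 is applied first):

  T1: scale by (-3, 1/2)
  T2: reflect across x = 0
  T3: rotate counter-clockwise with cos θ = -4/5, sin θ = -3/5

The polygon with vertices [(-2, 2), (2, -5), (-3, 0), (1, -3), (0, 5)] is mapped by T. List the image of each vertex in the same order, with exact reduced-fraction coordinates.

image vertices: (27/5, 14/5), (-63/10, -8/5), (36/5, 27/5), (-33/10, -3/5), (3/2, -2)

T1 scale by (-3, 1/2): (-2, 2) → (6, 1); (2, -5) → (-6, -5/2); (-3, 0) → (9, 0); (1, -3) → (-3, -3/2); (0, 5) → (0, 5/2)
T2 reflect across x = 0: (6, 1) → (-6, 1); (-6, -5/2) → (6, -5/2); (9, 0) → (-9, 0); (-3, -3/2) → (3, -3/2); (0, 5/2) → (0, 5/2)
T3 rotate counter-clockwise with cos θ = -4/5, sin θ = -3/5: (-6, 1) → (27/5, 14/5); (6, -5/2) → (-63/10, -8/5); (-9, 0) → (36/5, 27/5); (3, -3/2) → (-33/10, -3/5); (0, 5/2) → (3/2, -2)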